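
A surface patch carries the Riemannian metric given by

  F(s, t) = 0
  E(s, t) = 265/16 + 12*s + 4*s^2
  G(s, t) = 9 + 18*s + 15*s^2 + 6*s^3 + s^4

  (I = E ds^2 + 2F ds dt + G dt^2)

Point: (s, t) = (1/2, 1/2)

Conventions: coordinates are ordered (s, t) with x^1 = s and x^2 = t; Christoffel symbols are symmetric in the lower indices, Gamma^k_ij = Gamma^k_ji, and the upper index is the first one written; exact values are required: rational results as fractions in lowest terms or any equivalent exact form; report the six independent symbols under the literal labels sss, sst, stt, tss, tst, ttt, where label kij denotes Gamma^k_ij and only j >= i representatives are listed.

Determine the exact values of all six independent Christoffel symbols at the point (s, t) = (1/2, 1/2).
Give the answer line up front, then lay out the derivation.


Answer: Gamma_sss = 128/377, Gamma_sst = 0, Gamma_stt = -304/377, Gamma_tss = 0, Gamma_tst = 16/19, Gamma_ttt = 0

E = 377/16, F = 0, G = 361/16 at the point
E_s = 16, E_t = 0, F_s = 0, F_t = 0, G_s = 38, G_t = 0
EG - F^2 = 136097/256;  g^inv = (256/136097) * [[361/16, 0], [0, 377/16]]
first-kind symbols [ij,l] = (1/2)(d_i g_jl + d_j g_il - d_l g_ij): [ss,s] = E_s/2 = 8, [ss,t] = F_s - E_t/2 = 0, [st,s] = E_t/2 = 0, [st,t] = G_s/2 = 19, [tt,s] = F_t - G_s/2 = -19, [tt,t] = G_t/2 = 0
Gamma^s_ij = (G*[ij,s] - F*[ij,t])/(EG - F^2), Gamma^t_ij = (E*[ij,t] - F*[ij,s])/(EG - F^2)


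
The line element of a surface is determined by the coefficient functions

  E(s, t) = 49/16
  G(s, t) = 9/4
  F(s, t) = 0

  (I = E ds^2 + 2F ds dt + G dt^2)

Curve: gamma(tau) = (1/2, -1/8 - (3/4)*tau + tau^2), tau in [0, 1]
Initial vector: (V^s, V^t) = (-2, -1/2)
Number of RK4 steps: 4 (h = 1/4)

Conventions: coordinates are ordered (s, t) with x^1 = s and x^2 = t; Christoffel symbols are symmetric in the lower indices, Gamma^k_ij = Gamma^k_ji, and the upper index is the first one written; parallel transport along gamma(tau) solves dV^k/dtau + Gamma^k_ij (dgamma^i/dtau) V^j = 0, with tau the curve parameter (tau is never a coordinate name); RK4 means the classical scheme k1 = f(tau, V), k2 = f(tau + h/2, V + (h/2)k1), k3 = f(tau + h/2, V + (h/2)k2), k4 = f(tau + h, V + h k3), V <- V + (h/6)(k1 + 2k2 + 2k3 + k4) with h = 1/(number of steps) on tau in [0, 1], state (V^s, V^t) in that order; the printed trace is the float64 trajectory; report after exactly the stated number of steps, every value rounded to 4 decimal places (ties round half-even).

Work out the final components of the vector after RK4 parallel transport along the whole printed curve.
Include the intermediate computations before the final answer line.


gamma'(tau) = (0, -3/4 + 2*tau); f(tau, V)^k = -Gamma^k_ij(gamma(tau)) gamma'^i(tau) V^j; h = 1/4; intermediate values shown to 6 dp
curve data and Christoffel symbols at the stage parameters:
  tau = 0.000000: gamma = (0.500000, -0.125000), gamma' = (0.000000, -0.750000); Gamma_sss = 0.000000, Gamma_sst = 0.000000, Gamma_stt = 0.000000, Gamma_tss = 0.000000, Gamma_tst = 0.000000, Gamma_ttt = 0.000000
  tau = 0.125000: gamma = (0.500000, -0.203125), gamma' = (0.000000, -0.500000); Gamma_sss = 0.000000, Gamma_sst = 0.000000, Gamma_stt = 0.000000, Gamma_tss = 0.000000, Gamma_tst = 0.000000, Gamma_ttt = 0.000000
  tau = 0.250000: gamma = (0.500000, -0.250000), gamma' = (0.000000, -0.250000); Gamma_sss = 0.000000, Gamma_sst = 0.000000, Gamma_stt = 0.000000, Gamma_tss = 0.000000, Gamma_tst = 0.000000, Gamma_ttt = 0.000000
  tau = 0.375000: gamma = (0.500000, -0.265625), gamma' = (0.000000, 0.000000); Gamma_sss = 0.000000, Gamma_sst = 0.000000, Gamma_stt = 0.000000, Gamma_tss = 0.000000, Gamma_tst = 0.000000, Gamma_ttt = 0.000000
  tau = 0.500000: gamma = (0.500000, -0.250000), gamma' = (0.000000, 0.250000); Gamma_sss = 0.000000, Gamma_sst = 0.000000, Gamma_stt = 0.000000, Gamma_tss = 0.000000, Gamma_tst = 0.000000, Gamma_ttt = 0.000000
  tau = 0.625000: gamma = (0.500000, -0.203125), gamma' = (0.000000, 0.500000); Gamma_sss = 0.000000, Gamma_sst = 0.000000, Gamma_stt = 0.000000, Gamma_tss = 0.000000, Gamma_tst = 0.000000, Gamma_ttt = 0.000000
  tau = 0.750000: gamma = (0.500000, -0.125000), gamma' = (0.000000, 0.750000); Gamma_sss = 0.000000, Gamma_sst = 0.000000, Gamma_stt = 0.000000, Gamma_tss = 0.000000, Gamma_tst = 0.000000, Gamma_ttt = 0.000000
  tau = 0.875000: gamma = (0.500000, -0.015625), gamma' = (0.000000, 1.000000); Gamma_sss = 0.000000, Gamma_sst = 0.000000, Gamma_stt = 0.000000, Gamma_tss = 0.000000, Gamma_tst = 0.000000, Gamma_ttt = 0.000000
  tau = 1.000000: gamma = (0.500000, 0.125000), gamma' = (0.000000, 1.250000); Gamma_sss = 0.000000, Gamma_sst = 0.000000, Gamma_stt = 0.000000, Gamma_tss = 0.000000, Gamma_tst = 0.000000, Gamma_ttt = 0.000000
step 0: V^s = -2.0000, V^t = -0.5000
step 1: k1 = (0.000000, 0.000000), k2 = (0.000000, 0.000000), k3 = (0.000000, 0.000000), k4 = (0.000000, 0.000000); V <- V + (h/6)(k1 + 2k2 + 2k3 + k4): V^s = -2.0000, V^t = -0.5000
step 2: k1 = (0.000000, 0.000000), k2 = (0.000000, 0.000000), k3 = (0.000000, 0.000000), k4 = (0.000000, 0.000000); V <- V + (h/6)(k1 + 2k2 + 2k3 + k4): V^s = -2.0000, V^t = -0.5000
step 3: k1 = (0.000000, 0.000000), k2 = (0.000000, 0.000000), k3 = (0.000000, 0.000000), k4 = (0.000000, 0.000000); V <- V + (h/6)(k1 + 2k2 + 2k3 + k4): V^s = -2.0000, V^t = -0.5000
step 4: k1 = (0.000000, 0.000000), k2 = (0.000000, 0.000000), k3 = (0.000000, 0.000000), k4 = (0.000000, 0.000000); V <- V + (h/6)(k1 + 2k2 + 2k3 + k4): V^s = -2.0000, V^t = -0.5000

Answer: V^s = -2.0000, V^t = -0.5000


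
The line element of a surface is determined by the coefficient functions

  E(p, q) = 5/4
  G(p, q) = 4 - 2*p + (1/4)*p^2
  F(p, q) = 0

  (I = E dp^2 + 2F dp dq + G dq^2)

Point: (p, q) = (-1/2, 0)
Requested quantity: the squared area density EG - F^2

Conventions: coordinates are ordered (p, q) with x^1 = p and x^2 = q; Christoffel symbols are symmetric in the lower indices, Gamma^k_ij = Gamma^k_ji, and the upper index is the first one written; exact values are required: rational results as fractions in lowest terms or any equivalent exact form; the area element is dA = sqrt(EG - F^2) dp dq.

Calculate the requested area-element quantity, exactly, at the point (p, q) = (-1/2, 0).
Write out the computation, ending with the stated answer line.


E = 5/4, F = 0, G = 81/16; EG - F^2 = 405/64

Answer: EG - F^2 = 405/64


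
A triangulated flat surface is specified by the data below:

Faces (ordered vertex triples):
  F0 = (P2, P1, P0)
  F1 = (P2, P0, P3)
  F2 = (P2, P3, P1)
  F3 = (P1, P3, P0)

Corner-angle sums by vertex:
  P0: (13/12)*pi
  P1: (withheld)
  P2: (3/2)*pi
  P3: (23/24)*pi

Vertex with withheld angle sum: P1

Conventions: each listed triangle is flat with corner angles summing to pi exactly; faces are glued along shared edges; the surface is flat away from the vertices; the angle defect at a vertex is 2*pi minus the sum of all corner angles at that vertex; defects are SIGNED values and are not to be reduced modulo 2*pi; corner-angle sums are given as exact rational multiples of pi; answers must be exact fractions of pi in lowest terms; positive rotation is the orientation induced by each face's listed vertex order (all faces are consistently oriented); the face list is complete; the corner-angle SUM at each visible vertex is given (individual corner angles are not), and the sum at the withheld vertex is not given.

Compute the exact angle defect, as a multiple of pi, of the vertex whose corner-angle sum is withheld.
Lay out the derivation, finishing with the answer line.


V = 4, E = 6, F = 4; chi = V - E + F = 2
Gauss-Bonnet: total defect = 2*pi*chi = 4*pi; visible defects sum to (59/24)*pi

Answer: defect(P1) = (37/24)*pi


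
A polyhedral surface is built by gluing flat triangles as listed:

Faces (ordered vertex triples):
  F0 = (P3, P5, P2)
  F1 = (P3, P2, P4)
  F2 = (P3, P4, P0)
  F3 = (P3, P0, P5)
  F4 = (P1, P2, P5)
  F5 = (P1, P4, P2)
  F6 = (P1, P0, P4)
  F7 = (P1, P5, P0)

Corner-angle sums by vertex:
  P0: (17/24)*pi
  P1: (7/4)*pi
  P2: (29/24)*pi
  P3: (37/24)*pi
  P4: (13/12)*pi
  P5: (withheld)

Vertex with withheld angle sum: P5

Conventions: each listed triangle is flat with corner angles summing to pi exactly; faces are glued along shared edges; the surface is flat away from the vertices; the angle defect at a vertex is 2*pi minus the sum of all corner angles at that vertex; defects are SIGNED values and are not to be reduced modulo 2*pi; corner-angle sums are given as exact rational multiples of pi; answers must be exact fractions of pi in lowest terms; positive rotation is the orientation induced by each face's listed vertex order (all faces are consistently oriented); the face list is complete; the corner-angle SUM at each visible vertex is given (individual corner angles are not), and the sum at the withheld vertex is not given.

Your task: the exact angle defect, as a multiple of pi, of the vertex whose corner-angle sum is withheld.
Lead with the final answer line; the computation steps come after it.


Answer: defect(P5) = (7/24)*pi

V = 6, E = 12, F = 8; chi = V - E + F = 2
Gauss-Bonnet: total defect = 2*pi*chi = 4*pi; visible defects sum to (89/24)*pi


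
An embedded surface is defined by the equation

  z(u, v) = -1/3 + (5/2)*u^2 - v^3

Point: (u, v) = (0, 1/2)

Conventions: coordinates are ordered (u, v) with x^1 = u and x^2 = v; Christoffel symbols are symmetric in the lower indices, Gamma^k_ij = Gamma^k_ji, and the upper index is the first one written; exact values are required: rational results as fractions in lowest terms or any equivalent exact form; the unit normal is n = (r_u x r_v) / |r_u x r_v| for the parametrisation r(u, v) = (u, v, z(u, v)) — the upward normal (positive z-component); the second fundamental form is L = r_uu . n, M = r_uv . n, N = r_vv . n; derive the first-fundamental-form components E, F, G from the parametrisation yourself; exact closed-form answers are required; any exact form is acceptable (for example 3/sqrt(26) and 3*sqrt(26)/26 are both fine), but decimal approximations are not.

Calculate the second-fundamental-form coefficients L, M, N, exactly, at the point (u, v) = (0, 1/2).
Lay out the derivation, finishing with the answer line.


z_u = 0, z_v = -3/4, z_uu = 5, z_uv = 0, z_vv = -3
E = 1, F = 0, G = 25/16; answer radicand W^2 = 25/16
unnormalised second-form numerators: l = 5, m = 0, n = -3; L = l/sqrt(25/16), and similarly M = m/sqrt(W^2), N = n/sqrt(W^2)

Answer: L = 4, M = 0, N = -12/5


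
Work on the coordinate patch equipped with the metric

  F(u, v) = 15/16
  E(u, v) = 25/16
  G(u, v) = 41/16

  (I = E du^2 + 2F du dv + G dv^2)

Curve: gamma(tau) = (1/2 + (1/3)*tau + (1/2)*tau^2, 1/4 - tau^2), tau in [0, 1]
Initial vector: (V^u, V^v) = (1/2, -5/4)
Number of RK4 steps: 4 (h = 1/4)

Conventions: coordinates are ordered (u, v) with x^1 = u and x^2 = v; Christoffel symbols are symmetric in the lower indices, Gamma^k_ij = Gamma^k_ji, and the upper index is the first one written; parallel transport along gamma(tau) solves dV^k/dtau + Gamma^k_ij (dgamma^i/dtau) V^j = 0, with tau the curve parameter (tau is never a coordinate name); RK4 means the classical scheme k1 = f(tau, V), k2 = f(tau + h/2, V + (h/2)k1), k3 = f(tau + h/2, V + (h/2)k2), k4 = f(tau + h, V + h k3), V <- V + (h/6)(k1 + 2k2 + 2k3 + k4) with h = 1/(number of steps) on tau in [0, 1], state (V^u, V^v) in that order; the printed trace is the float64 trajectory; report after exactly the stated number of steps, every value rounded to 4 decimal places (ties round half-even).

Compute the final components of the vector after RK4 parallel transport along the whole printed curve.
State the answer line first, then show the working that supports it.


Answer: V^u = 0.5000, V^v = -1.2500

gamma'(tau) = (1/3 + tau, -2*tau); f(tau, V)^k = -Gamma^k_ij(gamma(tau)) gamma'^i(tau) V^j; h = 1/4; intermediate values shown to 6 dp
curve data and Christoffel symbols at the stage parameters:
  tau = 0.000000: gamma = (0.500000, 0.250000), gamma' = (0.333333, 0.000000); Gamma_uuu = 0.000000, Gamma_uuv = 0.000000, Gamma_uvv = 0.000000, Gamma_vuu = 0.000000, Gamma_vuv = 0.000000, Gamma_vvv = 0.000000
  tau = 0.125000: gamma = (0.549479, 0.234375), gamma' = (0.458333, -0.250000); Gamma_uuu = 0.000000, Gamma_uuv = 0.000000, Gamma_uvv = 0.000000, Gamma_vuu = 0.000000, Gamma_vuv = 0.000000, Gamma_vvv = 0.000000
  tau = 0.250000: gamma = (0.614583, 0.187500), gamma' = (0.583333, -0.500000); Gamma_uuu = 0.000000, Gamma_uuv = 0.000000, Gamma_uvv = 0.000000, Gamma_vuu = 0.000000, Gamma_vuv = 0.000000, Gamma_vvv = 0.000000
  tau = 0.375000: gamma = (0.695312, 0.109375), gamma' = (0.708333, -0.750000); Gamma_uuu = 0.000000, Gamma_uuv = 0.000000, Gamma_uvv = 0.000000, Gamma_vuu = 0.000000, Gamma_vuv = 0.000000, Gamma_vvv = 0.000000
  tau = 0.500000: gamma = (0.791667, 0.000000), gamma' = (0.833333, -1.000000); Gamma_uuu = 0.000000, Gamma_uuv = 0.000000, Gamma_uvv = 0.000000, Gamma_vuu = 0.000000, Gamma_vuv = 0.000000, Gamma_vvv = 0.000000
  tau = 0.625000: gamma = (0.903646, -0.140625), gamma' = (0.958333, -1.250000); Gamma_uuu = 0.000000, Gamma_uuv = 0.000000, Gamma_uvv = 0.000000, Gamma_vuu = 0.000000, Gamma_vuv = 0.000000, Gamma_vvv = 0.000000
  tau = 0.750000: gamma = (1.031250, -0.312500), gamma' = (1.083333, -1.500000); Gamma_uuu = 0.000000, Gamma_uuv = 0.000000, Gamma_uvv = 0.000000, Gamma_vuu = 0.000000, Gamma_vuv = 0.000000, Gamma_vvv = 0.000000
  tau = 0.875000: gamma = (1.174479, -0.515625), gamma' = (1.208333, -1.750000); Gamma_uuu = 0.000000, Gamma_uuv = 0.000000, Gamma_uvv = 0.000000, Gamma_vuu = 0.000000, Gamma_vuv = 0.000000, Gamma_vvv = 0.000000
  tau = 1.000000: gamma = (1.333333, -0.750000), gamma' = (1.333333, -2.000000); Gamma_uuu = 0.000000, Gamma_uuv = 0.000000, Gamma_uvv = 0.000000, Gamma_vuu = 0.000000, Gamma_vuv = 0.000000, Gamma_vvv = 0.000000
step 0: V^u = 0.5000, V^v = -1.2500
step 1: k1 = (0.000000, 0.000000), k2 = (0.000000, 0.000000), k3 = (0.000000, 0.000000), k4 = (0.000000, 0.000000); V <- V + (h/6)(k1 + 2k2 + 2k3 + k4): V^u = 0.5000, V^v = -1.2500
step 2: k1 = (0.000000, 0.000000), k2 = (0.000000, 0.000000), k3 = (0.000000, 0.000000), k4 = (0.000000, 0.000000); V <- V + (h/6)(k1 + 2k2 + 2k3 + k4): V^u = 0.5000, V^v = -1.2500
step 3: k1 = (0.000000, 0.000000), k2 = (0.000000, 0.000000), k3 = (0.000000, 0.000000), k4 = (0.000000, 0.000000); V <- V + (h/6)(k1 + 2k2 + 2k3 + k4): V^u = 0.5000, V^v = -1.2500
step 4: k1 = (0.000000, 0.000000), k2 = (0.000000, 0.000000), k3 = (0.000000, 0.000000), k4 = (0.000000, 0.000000); V <- V + (h/6)(k1 + 2k2 + 2k3 + k4): V^u = 0.5000, V^v = -1.2500


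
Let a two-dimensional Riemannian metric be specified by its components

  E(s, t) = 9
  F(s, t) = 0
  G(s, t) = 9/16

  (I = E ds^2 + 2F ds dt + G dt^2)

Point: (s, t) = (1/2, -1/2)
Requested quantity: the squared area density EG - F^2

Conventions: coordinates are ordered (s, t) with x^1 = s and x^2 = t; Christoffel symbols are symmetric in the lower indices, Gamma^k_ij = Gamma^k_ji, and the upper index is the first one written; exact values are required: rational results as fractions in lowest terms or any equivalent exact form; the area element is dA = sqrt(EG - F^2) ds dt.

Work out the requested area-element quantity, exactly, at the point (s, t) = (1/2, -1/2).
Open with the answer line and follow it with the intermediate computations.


Answer: EG - F^2 = 81/16

E = 9, F = 0, G = 9/16; EG - F^2 = 81/16


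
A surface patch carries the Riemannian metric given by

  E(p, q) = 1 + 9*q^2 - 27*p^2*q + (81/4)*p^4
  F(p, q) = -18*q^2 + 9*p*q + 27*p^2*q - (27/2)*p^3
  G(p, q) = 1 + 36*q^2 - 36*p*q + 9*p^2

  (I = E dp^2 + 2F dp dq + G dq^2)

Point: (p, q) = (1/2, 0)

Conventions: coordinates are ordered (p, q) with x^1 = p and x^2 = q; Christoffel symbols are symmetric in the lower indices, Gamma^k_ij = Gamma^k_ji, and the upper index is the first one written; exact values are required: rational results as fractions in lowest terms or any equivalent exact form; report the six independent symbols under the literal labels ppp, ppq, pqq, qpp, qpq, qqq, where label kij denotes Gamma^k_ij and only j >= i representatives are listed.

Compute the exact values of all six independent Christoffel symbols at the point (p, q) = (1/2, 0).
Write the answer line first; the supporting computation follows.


Answer: Gamma_ppp = 324/289, Gamma_ppq = -216/289, Gamma_pqq = 432/289, Gamma_qpp = -432/289, Gamma_qpq = 288/289, Gamma_qqq = -576/289

E = 145/64, F = -27/16, G = 13/4 at the point
E_p = 81/8, E_q = -27/4, F_p = -81/8, F_q = 45/4, G_p = 9, G_q = -18
EG - F^2 = 289/64;  g^inv = (64/289) * [[13/4, 27/16], [27/16, 145/64]]
first-kind symbols [ij,l] = (1/2)(d_i g_jl + d_j g_il - d_l g_ij): [pp,p] = E_p/2 = 81/16, [pp,q] = F_p - E_q/2 = -27/4, [pq,p] = E_q/2 = -27/8, [pq,q] = G_p/2 = 9/2, [qq,p] = F_q - G_p/2 = 27/4, [qq,q] = G_q/2 = -9
Gamma^p_ij = (G*[ij,p] - F*[ij,q])/(EG - F^2), Gamma^q_ij = (E*[ij,q] - F*[ij,p])/(EG - F^2)


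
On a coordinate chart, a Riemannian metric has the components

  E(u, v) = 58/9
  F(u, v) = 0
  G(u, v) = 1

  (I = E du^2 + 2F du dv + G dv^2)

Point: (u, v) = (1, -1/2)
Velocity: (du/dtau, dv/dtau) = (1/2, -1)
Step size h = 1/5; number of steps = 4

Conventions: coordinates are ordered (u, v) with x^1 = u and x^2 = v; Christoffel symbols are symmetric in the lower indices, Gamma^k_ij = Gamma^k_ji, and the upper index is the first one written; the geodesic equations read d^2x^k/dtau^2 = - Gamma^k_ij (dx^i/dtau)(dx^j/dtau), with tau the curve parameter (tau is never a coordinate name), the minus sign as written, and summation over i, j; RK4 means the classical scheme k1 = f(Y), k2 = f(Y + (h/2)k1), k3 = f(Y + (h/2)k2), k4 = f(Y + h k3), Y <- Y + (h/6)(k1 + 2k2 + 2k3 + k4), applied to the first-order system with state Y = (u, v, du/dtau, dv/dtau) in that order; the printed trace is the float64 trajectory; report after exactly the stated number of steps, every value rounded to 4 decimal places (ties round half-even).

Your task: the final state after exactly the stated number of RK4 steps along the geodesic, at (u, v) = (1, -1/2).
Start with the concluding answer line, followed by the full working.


Answer: u = 1.4000, v = -1.3000, du/dtau = 0.5000, dv/dtau = -1.0000

f(Y) = (du/dtau, dv/dtau, -Gamma^u_ij Y'^i Y'^j, -Gamma^v_ij Y'^i Y'^j) with the Gammas evaluated at the stage position; h = 0.200000; intermediate values shown to 6 dp
step 0: u = 1.0000, v = -0.5000, du/dtau = 0.5000, dv/dtau = -1.0000
step 1:
  k1: at (u, v) = (1.000000, -0.500000), (du/dtau, dv/dtau) = (0.500000, -1.000000); Gamma_uuu = 0.000000, Gamma_uuv = 0.000000, Gamma_uvv = 0.000000, Gamma_vuu = 0.000000, Gamma_vuv = 0.000000, Gamma_vvv = 0.000000; k1 = (0.500000, -1.000000, 0.000000, 0.000000)
  k2: at (u, v) = (1.050000, -0.600000), (du/dtau, dv/dtau) = (0.500000, -1.000000); Gamma_uuu = 0.000000, Gamma_uuv = 0.000000, Gamma_uvv = 0.000000, Gamma_vuu = 0.000000, Gamma_vuv = 0.000000, Gamma_vvv = 0.000000; k2 = (0.500000, -1.000000, 0.000000, 0.000000)
  k3: at (u, v) = (1.050000, -0.600000), (du/dtau, dv/dtau) = (0.500000, -1.000000); Gamma_uuu = 0.000000, Gamma_uuv = 0.000000, Gamma_uvv = 0.000000, Gamma_vuu = 0.000000, Gamma_vuv = 0.000000, Gamma_vvv = 0.000000; k3 = (0.500000, -1.000000, 0.000000, 0.000000)
  k4: at (u, v) = (1.100000, -0.700000), (du/dtau, dv/dtau) = (0.500000, -1.000000); Gamma_uuu = 0.000000, Gamma_uuv = 0.000000, Gamma_uvv = 0.000000, Gamma_vuu = 0.000000, Gamma_vuv = 0.000000, Gamma_vvv = 0.000000; k4 = (0.500000, -1.000000, 0.000000, 0.000000)
  Y <- Y + (h/6)(k1 + 2k2 + 2k3 + k4): u = 1.1000, v = -0.7000, du/dtau = 0.5000, dv/dtau = -1.0000
step 2:
  k1: at (u, v) = (1.100000, -0.700000), (du/dtau, dv/dtau) = (0.500000, -1.000000); Gamma_uuu = 0.000000, Gamma_uuv = 0.000000, Gamma_uvv = 0.000000, Gamma_vuu = 0.000000, Gamma_vuv = 0.000000, Gamma_vvv = 0.000000; k1 = (0.500000, -1.000000, 0.000000, 0.000000)
  k2: at (u, v) = (1.150000, -0.800000), (du/dtau, dv/dtau) = (0.500000, -1.000000); Gamma_uuu = 0.000000, Gamma_uuv = 0.000000, Gamma_uvv = 0.000000, Gamma_vuu = 0.000000, Gamma_vuv = 0.000000, Gamma_vvv = 0.000000; k2 = (0.500000, -1.000000, 0.000000, 0.000000)
  k3: at (u, v) = (1.150000, -0.800000), (du/dtau, dv/dtau) = (0.500000, -1.000000); Gamma_uuu = 0.000000, Gamma_uuv = 0.000000, Gamma_uvv = 0.000000, Gamma_vuu = 0.000000, Gamma_vuv = 0.000000, Gamma_vvv = 0.000000; k3 = (0.500000, -1.000000, 0.000000, 0.000000)
  k4: at (u, v) = (1.200000, -0.900000), (du/dtau, dv/dtau) = (0.500000, -1.000000); Gamma_uuu = 0.000000, Gamma_uuv = 0.000000, Gamma_uvv = 0.000000, Gamma_vuu = 0.000000, Gamma_vuv = 0.000000, Gamma_vvv = 0.000000; k4 = (0.500000, -1.000000, 0.000000, 0.000000)
  Y <- Y + (h/6)(k1 + 2k2 + 2k3 + k4): u = 1.2000, v = -0.9000, du/dtau = 0.5000, dv/dtau = -1.0000
step 3:
  k1: at (u, v) = (1.200000, -0.900000), (du/dtau, dv/dtau) = (0.500000, -1.000000); Gamma_uuu = 0.000000, Gamma_uuv = 0.000000, Gamma_uvv = 0.000000, Gamma_vuu = 0.000000, Gamma_vuv = 0.000000, Gamma_vvv = 0.000000; k1 = (0.500000, -1.000000, 0.000000, 0.000000)
  k2: at (u, v) = (1.250000, -1.000000), (du/dtau, dv/dtau) = (0.500000, -1.000000); Gamma_uuu = 0.000000, Gamma_uuv = 0.000000, Gamma_uvv = 0.000000, Gamma_vuu = 0.000000, Gamma_vuv = 0.000000, Gamma_vvv = 0.000000; k2 = (0.500000, -1.000000, 0.000000, 0.000000)
  k3: at (u, v) = (1.250000, -1.000000), (du/dtau, dv/dtau) = (0.500000, -1.000000); Gamma_uuu = 0.000000, Gamma_uuv = 0.000000, Gamma_uvv = 0.000000, Gamma_vuu = 0.000000, Gamma_vuv = 0.000000, Gamma_vvv = 0.000000; k3 = (0.500000, -1.000000, 0.000000, 0.000000)
  k4: at (u, v) = (1.300000, -1.100000), (du/dtau, dv/dtau) = (0.500000, -1.000000); Gamma_uuu = 0.000000, Gamma_uuv = 0.000000, Gamma_uvv = 0.000000, Gamma_vuu = 0.000000, Gamma_vuv = 0.000000, Gamma_vvv = 0.000000; k4 = (0.500000, -1.000000, 0.000000, 0.000000)
  Y <- Y + (h/6)(k1 + 2k2 + 2k3 + k4): u = 1.3000, v = -1.1000, du/dtau = 0.5000, dv/dtau = -1.0000
step 4:
  k1: at (u, v) = (1.300000, -1.100000), (du/dtau, dv/dtau) = (0.500000, -1.000000); Gamma_uuu = 0.000000, Gamma_uuv = 0.000000, Gamma_uvv = 0.000000, Gamma_vuu = 0.000000, Gamma_vuv = 0.000000, Gamma_vvv = 0.000000; k1 = (0.500000, -1.000000, 0.000000, 0.000000)
  k2: at (u, v) = (1.350000, -1.200000), (du/dtau, dv/dtau) = (0.500000, -1.000000); Gamma_uuu = 0.000000, Gamma_uuv = 0.000000, Gamma_uvv = 0.000000, Gamma_vuu = 0.000000, Gamma_vuv = 0.000000, Gamma_vvv = 0.000000; k2 = (0.500000, -1.000000, 0.000000, 0.000000)
  k3: at (u, v) = (1.350000, -1.200000), (du/dtau, dv/dtau) = (0.500000, -1.000000); Gamma_uuu = 0.000000, Gamma_uuv = 0.000000, Gamma_uvv = 0.000000, Gamma_vuu = 0.000000, Gamma_vuv = 0.000000, Gamma_vvv = 0.000000; k3 = (0.500000, -1.000000, 0.000000, 0.000000)
  k4: at (u, v) = (1.400000, -1.300000), (du/dtau, dv/dtau) = (0.500000, -1.000000); Gamma_uuu = 0.000000, Gamma_uuv = 0.000000, Gamma_uvv = 0.000000, Gamma_vuu = 0.000000, Gamma_vuv = 0.000000, Gamma_vvv = 0.000000; k4 = (0.500000, -1.000000, 0.000000, 0.000000)
  Y <- Y + (h/6)(k1 + 2k2 + 2k3 + k4): u = 1.4000, v = -1.3000, du/dtau = 0.5000, dv/dtau = -1.0000


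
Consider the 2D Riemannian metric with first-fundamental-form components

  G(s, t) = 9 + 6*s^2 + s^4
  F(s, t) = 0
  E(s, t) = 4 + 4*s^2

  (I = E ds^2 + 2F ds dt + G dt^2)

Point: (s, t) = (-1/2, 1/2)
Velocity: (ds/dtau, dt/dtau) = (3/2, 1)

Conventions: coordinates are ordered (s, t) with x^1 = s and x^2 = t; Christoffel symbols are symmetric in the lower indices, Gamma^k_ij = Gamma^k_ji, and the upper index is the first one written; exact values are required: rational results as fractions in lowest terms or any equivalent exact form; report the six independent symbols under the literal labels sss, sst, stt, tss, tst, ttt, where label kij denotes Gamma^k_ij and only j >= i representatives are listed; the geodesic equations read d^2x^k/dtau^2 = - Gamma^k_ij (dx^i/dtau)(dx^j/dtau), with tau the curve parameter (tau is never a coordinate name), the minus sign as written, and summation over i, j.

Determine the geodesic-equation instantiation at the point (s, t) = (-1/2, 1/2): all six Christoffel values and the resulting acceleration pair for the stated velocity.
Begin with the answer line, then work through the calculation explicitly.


Answer: Gamma_sss = -2/5, Gamma_sst = 0, Gamma_stt = 13/20, Gamma_tss = 0, Gamma_tst = -4/13, Gamma_ttt = 0; accelerations (d^2s/dtau^2, d^2t/dtau^2) = (1/4, 12/13)

E = 5, F = 0, G = 169/16 at the point
E_s = -4, E_t = 0, F_s = 0, F_t = 0, G_s = -13/2, G_t = 0
EG - F^2 = 845/16;  g^inv = (16/845) * [[169/16, 0], [0, 5]]
first-kind symbols [ij,l] = (1/2)(d_i g_jl + d_j g_il - d_l g_ij): [ss,s] = E_s/2 = -2, [ss,t] = F_s - E_t/2 = 0, [st,s] = E_t/2 = 0, [st,t] = G_s/2 = -13/4, [tt,s] = F_t - G_s/2 = 13/4, [tt,t] = G_t/2 = 0
Gamma^s_ij = (G*[ij,s] - F*[ij,t])/(EG - F^2), Gamma^t_ij = (E*[ij,t] - F*[ij,s])/(EG - F^2)
Gamma_sss = -2/5, Gamma_sst = 0, Gamma_stt = 13/20, Gamma_tss = 0, Gamma_tst = -4/13, Gamma_ttt = 0
d^2s/dtau^2 = -(Gamma_sss*(3/2)^2 + 2*Gamma_sst*(3/2)*(1) + Gamma_stt*(1)^2) = 1/4
d^2t/dtau^2 = -(Gamma_tss*(3/2)^2 + 2*Gamma_tst*(3/2)*(1) + Gamma_ttt*(1)^2) = 12/13


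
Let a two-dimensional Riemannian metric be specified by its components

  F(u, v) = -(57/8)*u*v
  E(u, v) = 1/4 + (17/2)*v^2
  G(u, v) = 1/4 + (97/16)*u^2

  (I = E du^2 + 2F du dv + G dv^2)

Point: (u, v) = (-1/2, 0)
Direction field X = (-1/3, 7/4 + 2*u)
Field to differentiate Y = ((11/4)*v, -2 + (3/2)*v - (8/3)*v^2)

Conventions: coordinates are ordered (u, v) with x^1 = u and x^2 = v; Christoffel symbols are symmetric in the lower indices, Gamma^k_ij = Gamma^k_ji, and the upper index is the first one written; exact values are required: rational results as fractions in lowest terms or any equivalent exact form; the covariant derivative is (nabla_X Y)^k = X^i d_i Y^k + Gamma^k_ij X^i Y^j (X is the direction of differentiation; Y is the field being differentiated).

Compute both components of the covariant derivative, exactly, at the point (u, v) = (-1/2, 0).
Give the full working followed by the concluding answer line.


E = 1/4, F = 0, G = 113/64 at the point
E_u = 0, E_v = 0, F_u = 0, F_v = 57/16, G_u = -97/16, G_v = 0
EG - F^2 = 113/256;  g^inv = (256/113) * [[113/64, 0], [0, 1/4]]
first-kind symbols [ij,l] = (1/2)(d_i g_jl + d_j g_il - d_l g_ij): [uu,u] = E_u/2 = 0, [uu,v] = F_u - E_v/2 = 0, [uv,u] = E_v/2 = 0, [uv,v] = G_u/2 = -97/32, [vv,u] = F_v - G_u/2 = 211/32, [vv,v] = G_v/2 = 0
Gamma^u_ij = (G*[ij,u] - F*[ij,v])/(EG - F^2), Gamma^v_ij = (E*[ij,v] - F*[ij,u])/(EG - F^2)
Gamma_uuu = 0, Gamma_uuv = 0, Gamma_uvv = 211/8, Gamma_vuu = 0, Gamma_vuv = -194/113, Gamma_vvv = 0
X = (-1/3, 3/4), Y = (0, -2) at the point

Answer: (nabla_X Y)^u = -75/2, (nabla_X Y)^v = -53/2712


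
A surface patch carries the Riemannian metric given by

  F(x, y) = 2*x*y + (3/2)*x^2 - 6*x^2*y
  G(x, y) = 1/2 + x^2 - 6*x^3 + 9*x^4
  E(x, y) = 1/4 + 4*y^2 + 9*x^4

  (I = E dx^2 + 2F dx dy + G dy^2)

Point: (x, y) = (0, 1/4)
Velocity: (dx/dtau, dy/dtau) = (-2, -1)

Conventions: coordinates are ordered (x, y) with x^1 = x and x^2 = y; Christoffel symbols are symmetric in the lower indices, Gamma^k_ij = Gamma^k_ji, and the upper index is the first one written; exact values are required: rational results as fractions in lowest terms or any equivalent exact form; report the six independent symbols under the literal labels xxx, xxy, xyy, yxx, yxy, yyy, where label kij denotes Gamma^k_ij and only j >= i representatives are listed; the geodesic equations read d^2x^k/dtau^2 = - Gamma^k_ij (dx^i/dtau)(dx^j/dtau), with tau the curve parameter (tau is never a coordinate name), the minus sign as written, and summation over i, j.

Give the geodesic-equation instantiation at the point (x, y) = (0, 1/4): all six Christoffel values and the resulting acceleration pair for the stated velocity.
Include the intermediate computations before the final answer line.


E = 1/2, F = 0, G = 1/2 at the point
E_x = 0, E_y = 2, F_x = 1/2, F_y = 0, G_x = 0, G_y = 0
EG - F^2 = 1/4;  g^inv = (4) * [[1/2, 0], [0, 1/2]]
first-kind symbols [ij,l] = (1/2)(d_i g_jl + d_j g_il - d_l g_ij): [xx,x] = E_x/2 = 0, [xx,y] = F_x - E_y/2 = -1/2, [xy,x] = E_y/2 = 1, [xy,y] = G_x/2 = 0, [yy,x] = F_y - G_x/2 = 0, [yy,y] = G_y/2 = 0
Gamma^x_ij = (G*[ij,x] - F*[ij,y])/(EG - F^2), Gamma^y_ij = (E*[ij,y] - F*[ij,x])/(EG - F^2)
Gamma_xxx = 0, Gamma_xxy = 2, Gamma_xyy = 0, Gamma_yxx = -1, Gamma_yxy = 0, Gamma_yyy = 0
d^2x/dtau^2 = -(Gamma_xxx*(-2)^2 + 2*Gamma_xxy*(-2)*(-1) + Gamma_xyy*(-1)^2) = -8
d^2y/dtau^2 = -(Gamma_yxx*(-2)^2 + 2*Gamma_yxy*(-2)*(-1) + Gamma_yyy*(-1)^2) = 4

Answer: Gamma_xxx = 0, Gamma_xxy = 2, Gamma_xyy = 0, Gamma_yxx = -1, Gamma_yxy = 0, Gamma_yyy = 0; accelerations (d^2x/dtau^2, d^2y/dtau^2) = (-8, 4)


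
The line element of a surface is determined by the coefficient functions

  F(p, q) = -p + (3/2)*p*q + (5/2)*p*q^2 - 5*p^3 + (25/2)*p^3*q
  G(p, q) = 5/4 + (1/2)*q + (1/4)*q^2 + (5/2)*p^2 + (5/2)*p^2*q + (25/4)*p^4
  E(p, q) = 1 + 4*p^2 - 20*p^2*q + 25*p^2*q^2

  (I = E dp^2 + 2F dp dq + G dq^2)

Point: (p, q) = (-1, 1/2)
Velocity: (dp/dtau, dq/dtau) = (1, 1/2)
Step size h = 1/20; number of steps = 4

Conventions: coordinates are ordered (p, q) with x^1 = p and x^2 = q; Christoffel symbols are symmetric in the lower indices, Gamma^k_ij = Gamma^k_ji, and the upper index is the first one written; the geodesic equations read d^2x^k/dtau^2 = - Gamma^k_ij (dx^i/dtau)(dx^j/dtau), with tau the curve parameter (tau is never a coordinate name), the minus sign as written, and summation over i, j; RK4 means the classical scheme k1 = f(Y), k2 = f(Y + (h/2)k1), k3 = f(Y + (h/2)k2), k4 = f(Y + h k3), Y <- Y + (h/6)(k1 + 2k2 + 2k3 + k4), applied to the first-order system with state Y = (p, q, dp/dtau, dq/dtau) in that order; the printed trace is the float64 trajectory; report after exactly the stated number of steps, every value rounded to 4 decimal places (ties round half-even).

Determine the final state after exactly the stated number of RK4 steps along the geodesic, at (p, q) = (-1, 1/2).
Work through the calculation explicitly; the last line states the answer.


f(Y) = (dp/dtau, dq/dtau, -Gamma^p_ij Y'^i Y'^j, -Gamma^q_ij Y'^i Y'^j) with the Gammas evaluated at the stage position; h = 0.050000; intermediate values shown to 6 dp
step 0: p = -1.0000, q = 0.5000, dp/dtau = 1.0000, dq/dtau = 0.5000
step 1:
  k1: at (p, q) = (-1.000000, 0.500000), (dp/dtau, dq/dtau) = (1.000000, 0.500000); Gamma_ppp = -0.021164, Gamma_ppq = 0.211640, Gamma_pqq = -0.021164, Gamma_qpp = 0.137566, Gamma_qpq = -1.375661, Gamma_qqq = 0.137566; k1 = (1.000000, 0.500000, -0.185185, 1.203704)
  k2: at (p, q) = (-0.975000, 0.512500), (dp/dtau, dq/dtau) = (0.995370, 0.530093); Gamma_ppp = -0.027754, Gamma_ppq = 0.240536, Gamma_pqq = -0.024670, Gamma_qpp = 0.158539, Gamma_qpq = -1.374004, Gamma_qqq = 0.140923; k2 = (0.995370, 0.530093, -0.219402, 1.253281)
  k3: at (p, q) = (-0.975116, 0.513252), (dp/dtau, dq/dtau) = (0.994515, 0.531332); Gamma_ppp = -0.028105, Gamma_ppq = 0.241985, Gamma_pqq = -0.024816, Gamma_qpp = 0.159503, Gamma_qpq = -1.373344, Gamma_qqq = 0.140839; k3 = (0.994515, 0.531332, -0.220935, 1.253879)
  k4: at (p, q) = (-0.950274, 0.526567), (dp/dtau, dq/dtau) = (0.988953, 0.562694); Gamma_ppp = -0.036289, Gamma_ppq = 0.272460, Gamma_pqq = -0.028672, Gamma_qpp = 0.182289, Gamma_qpq = -1.368646, Gamma_qqq = 0.144026; k4 = (0.988953, 0.562694, -0.258666, 1.299356)
  Y <- Y + (h/6)(k1 + 2k2 + 2k3 + k4): p = -0.9503, q = 0.5265, dp/dtau = 0.9890, dq/dtau = 0.5626
step 2:
  k1: at (p, q) = (-0.950261, 0.526546), (dp/dtau, dq/dtau) = (0.988962, 0.562645); Gamma_ppp = -0.036279, Gamma_ppq = 0.272423, Gamma_pqq = -0.028668, Gamma_qpp = 0.182265, Gamma_qpq = -1.368668, Gamma_qqq = 0.144031; k1 = (0.988962, 0.562645, -0.258613, 1.299288)
  k2: at (p, q) = (-0.925537, 0.540612), (dp/dtau, dq/dtau) = (0.982497, 0.595127); Gamma_ppp = -0.046200, Gamma_ppq = 0.304099, Gamma_pqq = -0.032856, Gamma_qpp = 0.206741, Gamma_qpq = -1.360808, Gamma_qqq = 0.147029; k2 = (0.982497, 0.595127, -0.299385, 1.339716)
  k3: at (p, q) = (-0.925698, 0.541424), (dp/dtau, dq/dtau) = (0.981478, 0.596138); Gamma_ppp = -0.046688, Gamma_ppq = 0.305598, Gamma_pqq = -0.033013, Gamma_qpp = 0.207770, Gamma_qpq = -1.359967, Gamma_qqq = 0.146913; k3 = (0.981478, 0.596138, -0.300902, 1.339068)
  k4: at (p, q) = (-0.901187, 0.556353), (dp/dtau, dq/dtau) = (0.973917, 0.629598); Gamma_ppp = -0.058691, Gamma_ppq = 0.338284, Gamma_pqq = -0.037538, Gamma_qpp = 0.233970, Gamma_qpq = -1.348554, Gamma_qqq = 0.149642; k4 = (0.973917, 0.629598, -0.344307, 1.372562)
  Y <- Y + (h/6)(k1 + 2k2 + 2k3 + k4): p = -0.9012, q = 0.5563, dp/dtau = 0.9739, dq/dtau = 0.6296
step 3:
  k1: at (p, q) = (-0.901170, 0.556336), (dp/dtau, dq/dtau) = (0.973933, 0.629557); Gamma_ppp = -0.058681, Gamma_ppq = 0.338256, Gamma_pqq = -0.037535, Gamma_qpp = 0.233952, Gamma_qpq = -1.348575, Gamma_qqq = 0.149647; k1 = (0.973933, 0.629557, -0.344263, 1.372521)
  k2: at (p, q) = (-0.876822, 0.572075), (dp/dtau, dq/dtau) = (0.965327, 0.663870); Gamma_ppp = -0.072905, Gamma_ppq = 0.371495, Gamma_pqq = -0.042368, Gamma_qpp = 0.261711, Gamma_qpq = -1.333570, Gamma_qqq = 0.152091; k2 = (0.965327, 0.663870, -0.389536, 1.398333)
  k3: at (p, q) = (-0.877037, 0.572933), (dp/dtau, dq/dtau) = (0.964195, 0.664515); Gamma_ppp = -0.073541, Gamma_ppq = 0.372969, Gamma_pqq = -0.042526, Gamma_qpp = 0.262753, Gamma_qpq = -1.332567, Gamma_qqq = 0.151940; k3 = (0.964195, 0.664515, -0.390791, 1.396242)
  k4: at (p, q) = (-0.852961, 0.589562), (dp/dtau, dq/dtau) = (0.954394, 0.699369); Gamma_ppp = -0.090310, Gamma_ppq = 0.406362, Gamma_pqq = -0.047641, Gamma_qpp = 0.291965, Gamma_qpq = -1.313739, Gamma_qqq = 0.154021; k4 = (0.954394, 0.699369, -0.436910, 1.412495)
  Y <- Y + (h/6)(k1 + 2k2 + 2k3 + k4): p = -0.8529, q = 0.5896, dp/dtau = 0.9544, dq/dtau = 0.6993
step 4:
  k1: at (p, q) = (-0.852942, 0.589550), (dp/dtau, dq/dtau) = (0.954418, 0.699341); Gamma_ppp = -0.090303, Gamma_ppq = 0.406346, Gamma_pqq = -0.047641, Gamma_qpp = 0.291956, Gamma_qpq = -1.313753, Gamma_qqq = 0.154026; k1 = (0.954418, 0.699341, -0.436885, 1.412488)
  k2: at (p, q) = (-0.829082, 0.607034), (dp/dtau, dq/dtau) = (0.943496, 0.734654); Gamma_ppp = -0.109724, Gamma_ppq = 0.439400, Gamma_pqq = -0.052998, Gamma_qpp = 0.322428, Gamma_qpq = -1.291187, Gamma_qqq = 0.155737; k2 = (0.943496, 0.734654, -0.482854, 1.418880)
  k3: at (p, q) = (-0.829355, 0.607916), (dp/dtau, dq/dtau) = (0.942347, 0.734813); Gamma_ppp = -0.110498, Gamma_ppq = 0.440762, Gamma_pqq = -0.053145, Gamma_qpp = 0.323417, Gamma_qpq = -1.290073, Gamma_qqq = 0.155551; k3 = (0.942347, 0.734813, -0.483591, 1.415429)
  k4: at (p, q) = (-0.805825, 0.626291), (dp/dtau, dq/dtau) = (0.930238, 0.770113); Gamma_ppp = -0.132803, Gamma_ppq = 0.472912, Gamma_pqq = -0.058687, Gamma_qpp = 0.354896, Gamma_qpq = -1.263790, Gamma_qqq = 0.156832; k4 = (0.930238, 0.770113, -0.527852, 1.410609)
  Y <- Y + (h/6)(k1 + 2k2 + 2k3 + k4): p = -0.8058, q = 0.6263, dp/dtau = 0.9303, dq/dtau = 0.7701

Answer: p = -0.8058, q = 0.6263, dp/dtau = 0.9303, dq/dtau = 0.7701


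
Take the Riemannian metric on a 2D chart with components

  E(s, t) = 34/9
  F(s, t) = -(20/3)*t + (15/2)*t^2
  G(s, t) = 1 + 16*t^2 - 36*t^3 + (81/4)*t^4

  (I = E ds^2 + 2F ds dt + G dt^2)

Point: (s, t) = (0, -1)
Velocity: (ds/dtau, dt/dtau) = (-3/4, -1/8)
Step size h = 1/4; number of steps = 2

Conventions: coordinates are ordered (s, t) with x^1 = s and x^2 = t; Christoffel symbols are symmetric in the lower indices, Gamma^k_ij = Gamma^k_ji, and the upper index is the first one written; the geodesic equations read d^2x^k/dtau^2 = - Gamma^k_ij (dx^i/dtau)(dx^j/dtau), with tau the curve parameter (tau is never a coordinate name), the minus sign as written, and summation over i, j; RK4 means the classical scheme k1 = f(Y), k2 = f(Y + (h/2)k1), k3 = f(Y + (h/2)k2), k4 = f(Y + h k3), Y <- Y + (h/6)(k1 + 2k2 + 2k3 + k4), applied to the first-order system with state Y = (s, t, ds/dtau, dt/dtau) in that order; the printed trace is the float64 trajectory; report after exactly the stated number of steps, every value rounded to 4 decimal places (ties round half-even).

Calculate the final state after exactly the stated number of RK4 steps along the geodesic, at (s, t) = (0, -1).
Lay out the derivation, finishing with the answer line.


f(Y) = (ds/dtau, dt/dtau, -Gamma^s_ij Y'^i Y'^j, -Gamma^t_ij Y'^i Y'^j) with the Gammas evaluated at the stage position; h = 0.250000; intermediate values shown to 6 dp
step 0: s = 0.0000, t = -1.0000, ds/dtau = -0.7500, dt/dtau = -0.1250
step 1:
  k1: at (s, t) = (0.000000, -1.000000), (ds/dtau, dt/dtau) = (-0.750000, -0.125000); Gamma_sss = 0.000000, Gamma_sst = 0.000000, Gamma_stt = -0.284984, Gamma_tss = 0.000000, Gamma_tst = 0.000000, Gamma_ttt = -1.453416; k1 = (-0.750000, -0.125000, 0.004453, 0.022710)
  k2: at (s, t) = (-0.093750, -1.015625), (ds/dtau, dt/dtau) = (-0.749443, -0.122161); Gamma_sss = 0.000000, Gamma_sst = 0.000000, Gamma_stt = -0.275342, Gamma_tss = 0.000000, Gamma_tst = 0.000000, Gamma_ttt = -1.437982; k2 = (-0.749443, -0.122161, 0.004109, 0.021460)
  k3: at (s, t) = (-0.093680, -1.015270), (ds/dtau, dt/dtau) = (-0.749486, -0.122318); Gamma_sss = 0.000000, Gamma_sst = 0.000000, Gamma_stt = -0.275556, Gamma_tss = 0.000000, Gamma_tst = 0.000000, Gamma_ttt = -1.438330; k3 = (-0.749486, -0.122318, 0.004123, 0.021520)
  k4: at (s, t) = (-0.187372, -1.030579), (ds/dtau, dt/dtau) = (-0.748969, -0.119620); Gamma_sss = 0.000000, Gamma_sst = 0.000000, Gamma_stt = -0.266510, Gamma_tss = 0.000000, Gamma_tst = 0.000000, Gamma_ttt = -1.423444; k4 = (-0.748969, -0.119620, 0.003813, 0.020368)
  Y <- Y + (h/6)(k1 + 2k2 + 2k3 + k4): s = -0.1874, t = -1.0306, ds/dtau = -0.7490, dt/dtau = -0.1196
step 2:
  k1: at (s, t) = (-0.187368, -1.030566), (ds/dtau, dt/dtau) = (-0.748970, -0.119623); Gamma_sss = 0.000000, Gamma_sst = 0.000000, Gamma_stt = -0.266518, Gamma_tss = 0.000000, Gamma_tst = 0.000000, Gamma_ttt = -1.423457; k1 = (-0.748970, -0.119623, 0.003814, 0.020369)
  k2: at (s, t) = (-0.280989, -1.045519), (ds/dtau, dt/dtau) = (-0.748493, -0.117077); Gamma_sss = 0.000000, Gamma_sst = 0.000000, Gamma_stt = -0.258055, Gamma_tss = 0.000000, Gamma_tst = 0.000000, Gamma_ttt = -1.409147; k2 = (-0.748493, -0.117077, 0.003537, 0.019315)
  k3: at (s, t) = (-0.280929, -1.045200), (ds/dtau, dt/dtau) = (-0.748527, -0.117209); Gamma_sss = 0.000000, Gamma_sst = 0.000000, Gamma_stt = -0.258232, Gamma_tss = 0.000000, Gamma_tst = 0.000000, Gamma_ttt = -1.409449; k3 = (-0.748527, -0.117209, 0.003548, 0.019363)
  k4: at (s, t) = (-0.374500, -1.059868), (ds/dtau, dt/dtau) = (-0.748083, -0.114783); Gamma_sss = 0.000000, Gamma_sst = 0.000000, Gamma_stt = -0.250263, Gamma_tss = 0.000000, Gamma_tst = 0.000000, Gamma_ttt = -1.395629; k4 = (-0.748083, -0.114783, 0.003297, 0.018388)
  Y <- Y + (h/6)(k1 + 2k2 + 2k3 + k4): s = -0.3745, t = -1.0599, ds/dtau = -0.7481, dt/dtau = -0.1148

Answer: s = -0.3745, t = -1.0599, ds/dtau = -0.7481, dt/dtau = -0.1148


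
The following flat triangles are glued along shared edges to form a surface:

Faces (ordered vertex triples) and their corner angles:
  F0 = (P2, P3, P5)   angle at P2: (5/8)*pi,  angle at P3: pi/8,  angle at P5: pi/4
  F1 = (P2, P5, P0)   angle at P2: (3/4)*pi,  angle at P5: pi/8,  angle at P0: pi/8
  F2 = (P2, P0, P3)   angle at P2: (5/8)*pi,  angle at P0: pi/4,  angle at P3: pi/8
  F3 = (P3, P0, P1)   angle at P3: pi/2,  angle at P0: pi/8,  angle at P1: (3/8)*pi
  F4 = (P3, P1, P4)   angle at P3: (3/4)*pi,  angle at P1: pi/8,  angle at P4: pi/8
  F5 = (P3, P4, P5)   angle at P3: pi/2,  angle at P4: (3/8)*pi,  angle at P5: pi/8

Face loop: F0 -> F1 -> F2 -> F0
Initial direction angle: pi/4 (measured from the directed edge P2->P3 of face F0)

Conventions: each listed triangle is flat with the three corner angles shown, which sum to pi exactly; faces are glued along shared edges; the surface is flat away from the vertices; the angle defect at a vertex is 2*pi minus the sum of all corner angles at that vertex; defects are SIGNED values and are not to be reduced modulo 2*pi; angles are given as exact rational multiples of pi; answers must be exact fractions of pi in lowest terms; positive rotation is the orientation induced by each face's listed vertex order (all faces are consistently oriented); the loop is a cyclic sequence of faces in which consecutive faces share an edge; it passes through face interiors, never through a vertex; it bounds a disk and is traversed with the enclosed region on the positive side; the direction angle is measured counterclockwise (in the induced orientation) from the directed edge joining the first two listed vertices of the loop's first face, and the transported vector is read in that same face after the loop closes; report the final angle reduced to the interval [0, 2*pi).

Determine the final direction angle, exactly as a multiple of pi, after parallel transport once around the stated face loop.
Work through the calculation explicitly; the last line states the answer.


enclosed vertex P2: corner angles sum to 2*pi, defect = 2*pi - 2*pi = 0
holonomy = initial angle + sum of enclosed defects (mod 2*pi), positive in the induced orientation
final angle = pi/4 + 0 = pi/4 (mod 2*pi)

Answer: final direction angle = pi/4
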